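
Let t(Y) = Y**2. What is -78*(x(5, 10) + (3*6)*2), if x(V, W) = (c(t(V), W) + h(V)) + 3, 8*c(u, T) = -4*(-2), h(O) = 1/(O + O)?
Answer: -15639/5 ≈ -3127.8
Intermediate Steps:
h(O) = 1/(2*O)
c(u, T) = 1 (c(u, T) = (-4*(-2))/8 = (1/8)*8 = 1)
x(V, W) = 4 + 1/(2*V) (x(V, W) = (1 + 1/(2*V)) + 3 = 4 + 1/(2*V))
-78*(x(5, 10) + (3*6)*2) = -78*((4 + (1/2)/5) + (3*6)*2) = -78*((4 + (1/2)*(1/5)) + 18*2) = -78*((4 + 1/10) + 36) = -78*(41/10 + 36) = -78*401/10 = -15639/5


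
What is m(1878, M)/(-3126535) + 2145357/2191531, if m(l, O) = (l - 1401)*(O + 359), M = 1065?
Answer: 5218940699307/6851898375085 ≈ 0.76168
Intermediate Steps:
m(l, O) = (-1401 + l)*(359 + O)
m(1878, M)/(-3126535) + 2145357/2191531 = (-502959 - 1401*1065 + 359*1878 + 1065*1878)/(-3126535) + 2145357/2191531 = (-502959 - 1492065 + 674202 + 2000070)*(-1/3126535) + 2145357*(1/2191531) = 679248*(-1/3126535) + 2145357/2191531 = -679248/3126535 + 2145357/2191531 = 5218940699307/6851898375085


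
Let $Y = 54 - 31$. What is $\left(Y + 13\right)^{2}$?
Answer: $1296$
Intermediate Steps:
$Y = 23$ ($Y = 54 - 31 = 23$)
$\left(Y + 13\right)^{2} = \left(23 + 13\right)^{2} = 36^{2} = 1296$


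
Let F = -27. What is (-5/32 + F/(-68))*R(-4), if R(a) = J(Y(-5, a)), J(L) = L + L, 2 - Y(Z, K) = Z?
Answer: 917/272 ≈ 3.3713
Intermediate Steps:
Y(Z, K) = 2 - Z
J(L) = 2*L
R(a) = 14 (R(a) = 2*(2 - 1*(-5)) = 2*(2 + 5) = 2*7 = 14)
(-5/32 + F/(-68))*R(-4) = (-5/32 - 27/(-68))*14 = (-5*1/32 - 27*(-1/68))*14 = (-5/32 + 27/68)*14 = (131/544)*14 = 917/272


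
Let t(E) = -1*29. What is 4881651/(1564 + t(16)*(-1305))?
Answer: 4881651/39409 ≈ 123.87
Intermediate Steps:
t(E) = -29
4881651/(1564 + t(16)*(-1305)) = 4881651/(1564 - 29*(-1305)) = 4881651/(1564 + 37845) = 4881651/39409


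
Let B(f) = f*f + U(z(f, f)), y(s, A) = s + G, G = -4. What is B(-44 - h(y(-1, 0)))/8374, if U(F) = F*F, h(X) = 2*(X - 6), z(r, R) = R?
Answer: 484/4187 ≈ 0.11560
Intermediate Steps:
y(s, A) = -4 + s (y(s, A) = s - 4 = -4 + s)
h(X) = -12 + 2*X (h(X) = 2*(-6 + X) = -12 + 2*X)
U(F) = F**2
B(f) = 2*f**2 (B(f) = f*f + f**2 = f**2 + f**2 = 2*f**2)
B(-44 - h(y(-1, 0)))/8374 = (2*(-44 - (-12 + 2*(-4 - 1)))**2)/8374 = (2*(-44 - (-12 + 2*(-5)))**2)*(1/8374) = (2*(-44 - (-12 - 10))**2)*(1/8374) = (2*(-44 - 1*(-22))**2)*(1/8374) = (2*(-44 + 22)**2)*(1/8374) = (2*(-22)**2)*(1/8374) = (2*484)*(1/8374) = 968*(1/8374) = 484/4187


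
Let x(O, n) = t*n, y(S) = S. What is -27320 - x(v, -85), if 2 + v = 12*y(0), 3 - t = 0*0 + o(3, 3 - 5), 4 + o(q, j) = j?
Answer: -26555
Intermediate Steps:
o(q, j) = -4 + j
t = 9 (t = 3 - (0*0 + (-4 + (3 - 5))) = 3 - (0 + (-4 - 2)) = 3 - (0 - 6) = 3 - 1*(-6) = 3 + 6 = 9)
v = -2 (v = -2 + 12*0 = -2 + 0 = -2)
x(O, n) = 9*n
-27320 - x(v, -85) = -27320 - 9*(-85) = -27320 - 1*(-765) = -27320 + 765 = -26555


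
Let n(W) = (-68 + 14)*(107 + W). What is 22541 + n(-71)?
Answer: 20597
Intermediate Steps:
n(W) = -5778 - 54*W (n(W) = -54*(107 + W) = -5778 - 54*W)
22541 + n(-71) = 22541 + (-5778 - 54*(-71)) = 22541 + (-5778 + 3834) = 22541 - 1944 = 20597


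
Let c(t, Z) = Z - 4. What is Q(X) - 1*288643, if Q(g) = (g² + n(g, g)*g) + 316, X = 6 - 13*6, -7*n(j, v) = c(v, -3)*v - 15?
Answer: -1946793/7 ≈ -2.7811e+5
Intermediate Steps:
c(t, Z) = -4 + Z
n(j, v) = 15/7 + v (n(j, v) = -((-4 - 3)*v - 15)/7 = -(-7*v - 15)/7 = -(-15 - 7*v)/7 = 15/7 + v)
X = -72 (X = 6 - 78 = -72)
Q(g) = 316 + g² + g*(15/7 + g) (Q(g) = (g² + (15/7 + g)*g) + 316 = (g² + g*(15/7 + g)) + 316 = 316 + g² + g*(15/7 + g))
Q(X) - 1*288643 = (316 + 2*(-72)² + (15/7)*(-72)) - 1*288643 = (316 + 2*5184 - 1080/7) - 288643 = (316 + 10368 - 1080/7) - 288643 = 73708/7 - 288643 = -1946793/7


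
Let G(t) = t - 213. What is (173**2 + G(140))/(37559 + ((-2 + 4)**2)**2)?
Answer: 9952/12525 ≈ 0.79457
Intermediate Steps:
G(t) = -213 + t
(173**2 + G(140))/(37559 + ((-2 + 4)**2)**2) = (173**2 + (-213 + 140))/(37559 + ((-2 + 4)**2)**2) = (29929 - 73)/(37559 + (2**2)**2) = 29856/(37559 + 4**2) = 29856/(37559 + 16) = 29856/37575 = 29856*(1/37575) = 9952/12525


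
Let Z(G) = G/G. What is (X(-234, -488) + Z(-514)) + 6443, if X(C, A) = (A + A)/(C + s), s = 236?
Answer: 5956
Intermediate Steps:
X(C, A) = 2*A/(236 + C) (X(C, A) = (A + A)/(C + 236) = (2*A)/(236 + C) = 2*A/(236 + C))
Z(G) = 1
(X(-234, -488) + Z(-514)) + 6443 = (2*(-488)/(236 - 234) + 1) + 6443 = (2*(-488)/2 + 1) + 6443 = (2*(-488)*(½) + 1) + 6443 = (-488 + 1) + 6443 = -487 + 6443 = 5956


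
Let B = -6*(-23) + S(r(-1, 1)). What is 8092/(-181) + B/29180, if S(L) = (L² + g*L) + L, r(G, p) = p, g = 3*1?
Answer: -236098677/5281580 ≈ -44.702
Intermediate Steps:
g = 3
S(L) = L² + 4*L (S(L) = (L² + 3*L) + L = L² + 4*L)
B = 143 (B = -6*(-23) + 1*(4 + 1) = 138 + 1*5 = 138 + 5 = 143)
8092/(-181) + B/29180 = 8092/(-181) + 143/29180 = 8092*(-1/181) + 143*(1/29180) = -8092/181 + 143/29180 = -236098677/5281580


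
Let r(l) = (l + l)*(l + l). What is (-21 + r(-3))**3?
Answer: 3375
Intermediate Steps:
r(l) = 4*l**2 (r(l) = (2*l)*(2*l) = 4*l**2)
(-21 + r(-3))**3 = (-21 + 4*(-3)**2)**3 = (-21 + 4*9)**3 = (-21 + 36)**3 = 15**3 = 3375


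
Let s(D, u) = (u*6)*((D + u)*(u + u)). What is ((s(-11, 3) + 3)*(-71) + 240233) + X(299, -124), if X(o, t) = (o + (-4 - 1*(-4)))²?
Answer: 390765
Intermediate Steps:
s(D, u) = 12*u²*(D + u) (s(D, u) = (6*u)*((D + u)*(2*u)) = (6*u)*(2*u*(D + u)) = 12*u²*(D + u))
X(o, t) = o² (X(o, t) = (o + (-4 + 4))² = (o + 0)² = o²)
((s(-11, 3) + 3)*(-71) + 240233) + X(299, -124) = ((12*3²*(-11 + 3) + 3)*(-71) + 240233) + 299² = ((12*9*(-8) + 3)*(-71) + 240233) + 89401 = ((-864 + 3)*(-71) + 240233) + 89401 = (-861*(-71) + 240233) + 89401 = (61131 + 240233) + 89401 = 301364 + 89401 = 390765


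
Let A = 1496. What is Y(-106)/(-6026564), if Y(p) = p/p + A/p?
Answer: 695/319407892 ≈ 2.1759e-6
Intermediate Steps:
Y(p) = 1 + 1496/p (Y(p) = p/p + 1496/p = 1 + 1496/p)
Y(-106)/(-6026564) = ((1496 - 106)/(-106))/(-6026564) = -1/106*1390*(-1/6026564) = -695/53*(-1/6026564) = 695/319407892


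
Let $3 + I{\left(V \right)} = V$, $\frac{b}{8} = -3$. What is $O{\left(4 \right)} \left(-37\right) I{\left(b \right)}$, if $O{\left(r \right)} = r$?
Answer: $3996$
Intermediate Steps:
$b = -24$ ($b = 8 \left(-3\right) = -24$)
$I{\left(V \right)} = -3 + V$
$O{\left(4 \right)} \left(-37\right) I{\left(b \right)} = 4 \left(-37\right) \left(-3 - 24\right) = \left(-148\right) \left(-27\right) = 3996$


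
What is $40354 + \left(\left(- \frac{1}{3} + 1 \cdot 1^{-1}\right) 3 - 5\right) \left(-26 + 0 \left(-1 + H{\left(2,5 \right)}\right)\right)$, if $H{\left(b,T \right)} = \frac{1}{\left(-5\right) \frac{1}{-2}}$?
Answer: $40432$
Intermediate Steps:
$H{\left(b,T \right)} = \frac{2}{5}$ ($H{\left(b,T \right)} = \frac{1}{\left(-5\right) \left(- \frac{1}{2}\right)} = \frac{1}{\frac{5}{2}} = \frac{2}{5}$)
$40354 + \left(\left(- \frac{1}{3} + 1 \cdot 1^{-1}\right) 3 - 5\right) \left(-26 + 0 \left(-1 + H{\left(2,5 \right)}\right)\right) = 40354 + \left(\left(- \frac{1}{3} + 1 \cdot 1^{-1}\right) 3 - 5\right) \left(-26 + 0 \left(-1 + \frac{2}{5}\right)\right) = 40354 + \left(\left(\left(-1\right) \frac{1}{3} + 1 \cdot 1\right) 3 - 5\right) \left(-26 + 0 \left(- \frac{3}{5}\right)\right) = 40354 + \left(\left(- \frac{1}{3} + 1\right) 3 - 5\right) \left(-26 + 0\right) = 40354 + \left(\frac{2}{3} \cdot 3 - 5\right) \left(-26\right) = 40354 + \left(2 - 5\right) \left(-26\right) = 40354 - -78 = 40354 + 78 = 40432$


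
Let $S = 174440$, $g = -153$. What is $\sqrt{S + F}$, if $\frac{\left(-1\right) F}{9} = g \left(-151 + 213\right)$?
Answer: $\sqrt{259814} \approx 509.72$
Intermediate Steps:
$F = 85374$ ($F = - 9 \left(- 153 \left(-151 + 213\right)\right) = - 9 \left(\left(-153\right) 62\right) = \left(-9\right) \left(-9486\right) = 85374$)
$\sqrt{S + F} = \sqrt{174440 + 85374} = \sqrt{259814}$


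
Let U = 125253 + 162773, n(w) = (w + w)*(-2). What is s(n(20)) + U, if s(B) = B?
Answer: 287946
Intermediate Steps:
n(w) = -4*w (n(w) = (2*w)*(-2) = -4*w)
U = 288026
s(n(20)) + U = -4*20 + 288026 = -80 + 288026 = 287946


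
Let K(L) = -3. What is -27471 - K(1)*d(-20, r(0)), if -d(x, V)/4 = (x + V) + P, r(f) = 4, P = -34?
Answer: -26871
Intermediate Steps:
d(x, V) = 136 - 4*V - 4*x (d(x, V) = -4*((x + V) - 34) = -4*((V + x) - 34) = -4*(-34 + V + x) = 136 - 4*V - 4*x)
-27471 - K(1)*d(-20, r(0)) = -27471 - (-3)*(136 - 4*4 - 4*(-20)) = -27471 - (-3)*(136 - 16 + 80) = -27471 - (-3)*200 = -27471 - 1*(-600) = -27471 + 600 = -26871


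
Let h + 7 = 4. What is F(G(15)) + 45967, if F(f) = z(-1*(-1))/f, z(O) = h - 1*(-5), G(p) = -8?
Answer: 183867/4 ≈ 45967.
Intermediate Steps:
h = -3 (h = -7 + 4 = -3)
z(O) = 2 (z(O) = -3 - 1*(-5) = -3 + 5 = 2)
F(f) = 2/f
F(G(15)) + 45967 = 2/(-8) + 45967 = 2*(-⅛) + 45967 = -¼ + 45967 = 183867/4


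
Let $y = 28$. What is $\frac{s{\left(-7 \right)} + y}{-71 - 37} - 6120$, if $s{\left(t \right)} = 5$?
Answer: $- \frac{220331}{36} \approx -6120.3$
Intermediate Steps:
$\frac{s{\left(-7 \right)} + y}{-71 - 37} - 6120 = \frac{5 + 28}{-71 - 37} - 6120 = \frac{33}{-108} - 6120 = 33 \left(- \frac{1}{108}\right) - 6120 = - \frac{11}{36} - 6120 = - \frac{220331}{36}$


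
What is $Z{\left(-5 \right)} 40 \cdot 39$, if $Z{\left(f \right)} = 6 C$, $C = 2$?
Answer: $18720$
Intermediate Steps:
$Z{\left(f \right)} = 12$ ($Z{\left(f \right)} = 6 \cdot 2 = 12$)
$Z{\left(-5 \right)} 40 \cdot 39 = 12 \cdot 40 \cdot 39 = 480 \cdot 39 = 18720$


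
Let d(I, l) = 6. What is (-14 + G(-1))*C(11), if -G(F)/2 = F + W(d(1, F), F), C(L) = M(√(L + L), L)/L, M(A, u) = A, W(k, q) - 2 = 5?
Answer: -26*√22/11 ≈ -11.086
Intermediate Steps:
W(k, q) = 7 (W(k, q) = 2 + 5 = 7)
C(L) = √2/√L (C(L) = √(L + L)/L = √(2*L)/L = (√2*√L)/L = √2/√L)
G(F) = -14 - 2*F (G(F) = -2*(F + 7) = -2*(7 + F) = -14 - 2*F)
(-14 + G(-1))*C(11) = (-14 + (-14 - 2*(-1)))*(√2/√11) = (-14 + (-14 + 2))*(√2*(√11/11)) = (-14 - 12)*(√22/11) = -26*√22/11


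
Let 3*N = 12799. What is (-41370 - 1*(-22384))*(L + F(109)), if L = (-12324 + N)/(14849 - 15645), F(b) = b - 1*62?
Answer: -1294930637/1194 ≈ -1.0845e+6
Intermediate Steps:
N = 12799/3 (N = (⅓)*12799 = 12799/3 ≈ 4266.3)
F(b) = -62 + b (F(b) = b - 62 = -62 + b)
L = 24173/2388 (L = (-12324 + 12799/3)/(14849 - 15645) = -24173/3/(-796) = -24173/3*(-1/796) = 24173/2388 ≈ 10.123)
(-41370 - 1*(-22384))*(L + F(109)) = (-41370 - 1*(-22384))*(24173/2388 + (-62 + 109)) = (-41370 + 22384)*(24173/2388 + 47) = -18986*136409/2388 = -1294930637/1194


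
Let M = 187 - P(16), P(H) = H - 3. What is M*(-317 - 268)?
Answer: -101790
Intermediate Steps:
P(H) = -3 + H
M = 174 (M = 187 - (-3 + 16) = 187 - 1*13 = 187 - 13 = 174)
M*(-317 - 268) = 174*(-317 - 268) = 174*(-585) = -101790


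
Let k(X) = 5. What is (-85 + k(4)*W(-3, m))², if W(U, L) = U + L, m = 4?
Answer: 6400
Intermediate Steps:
W(U, L) = L + U
(-85 + k(4)*W(-3, m))² = (-85 + 5*(4 - 3))² = (-85 + 5*1)² = (-85 + 5)² = (-80)² = 6400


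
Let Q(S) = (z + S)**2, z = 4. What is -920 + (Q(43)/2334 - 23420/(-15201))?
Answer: -10850853997/11826378 ≈ -917.51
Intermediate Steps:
Q(S) = (4 + S)**2
-920 + (Q(43)/2334 - 23420/(-15201)) = -920 + ((4 + 43)**2/2334 - 23420/(-15201)) = -920 + (47**2*(1/2334) - 23420*(-1/15201)) = -920 + (2209*(1/2334) + 23420/15201) = -920 + (2209/2334 + 23420/15201) = -920 + 29413763/11826378 = -10850853997/11826378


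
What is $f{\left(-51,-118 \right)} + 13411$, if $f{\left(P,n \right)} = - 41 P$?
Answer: $15502$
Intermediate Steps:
$f{\left(-51,-118 \right)} + 13411 = \left(-41\right) \left(-51\right) + 13411 = 2091 + 13411 = 15502$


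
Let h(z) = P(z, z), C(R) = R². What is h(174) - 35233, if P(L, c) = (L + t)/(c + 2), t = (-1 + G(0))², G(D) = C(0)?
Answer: -6200833/176 ≈ -35232.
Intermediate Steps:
G(D) = 0 (G(D) = 0² = 0)
t = 1 (t = (-1 + 0)² = (-1)² = 1)
P(L, c) = (1 + L)/(2 + c) (P(L, c) = (L + 1)/(c + 2) = (1 + L)/(2 + c))
h(z) = (1 + z)/(2 + z)
h(174) - 35233 = (1 + 174)/(2 + 174) - 35233 = 175/176 - 35233 = -6200833/176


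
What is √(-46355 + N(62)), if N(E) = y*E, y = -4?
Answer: I*√46603 ≈ 215.88*I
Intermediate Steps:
N(E) = -4*E
√(-46355 + N(62)) = √(-46355 - 4*62) = √(-46355 - 248) = √(-46603) = I*√46603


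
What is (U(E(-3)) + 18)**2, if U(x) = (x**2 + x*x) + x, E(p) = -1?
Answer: 361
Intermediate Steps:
U(x) = x + 2*x**2 (U(x) = (x**2 + x**2) + x = 2*x**2 + x = x + 2*x**2)
(U(E(-3)) + 18)**2 = (-(1 + 2*(-1)) + 18)**2 = (-(1 - 2) + 18)**2 = (-1*(-1) + 18)**2 = (1 + 18)**2 = 19**2 = 361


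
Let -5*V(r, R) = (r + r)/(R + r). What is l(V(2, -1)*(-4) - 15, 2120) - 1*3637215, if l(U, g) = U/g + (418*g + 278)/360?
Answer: -346755405461/95400 ≈ -3.6348e+6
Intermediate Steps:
V(r, R) = -2*r/(5*(R + r)) (V(r, R) = -(r + r)/(5*(R + r)) = -2*r/(5*(R + r)))
l(U, g) = 139/180 + 209*g/180 + U/g (l(U, g) = U/g + (278 + 418*g)*(1/360) = U/g + (139/180 + 209*g/180) = 139/180 + 209*g/180 + U/g)
l(V(2, -1)*(-4) - 15, 2120) - 1*3637215 = ((-2*2/(5*(-1) + 5*2)*(-4) - 15) + (1/180)*2120*(139 + 209*2120))/2120 - 1*3637215 = ((-2*2/(-5 + 10)*(-4) - 15) + (1/180)*2120*(139 + 443080))/2120 - 3637215 = ((-2*2/5*(-4) - 15) + (1/180)*2120*443219)/2120 - 3637215 = ((-2*2*⅕*(-4) - 15) + 46981214/9)/2120 - 3637215 = ((-⅘*(-4) - 15) + 46981214/9)/2120 - 3637215 = ((16/5 - 15) + 46981214/9)/2120 - 3637215 = (-59/5 + 46981214/9)/2120 - 3637215 = (1/2120)*(234905539/45) - 3637215 = 234905539/95400 - 3637215 = -346755405461/95400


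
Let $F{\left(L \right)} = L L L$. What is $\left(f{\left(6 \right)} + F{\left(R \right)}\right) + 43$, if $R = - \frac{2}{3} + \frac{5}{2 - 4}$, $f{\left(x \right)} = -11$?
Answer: $\frac{53}{216} \approx 0.24537$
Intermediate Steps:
$R = - \frac{19}{6}$ ($R = \left(-2\right) \frac{1}{3} + \frac{5}{2 - 4} = - \frac{2}{3} + \frac{5}{-2} = - \frac{2}{3} + 5 \left(- \frac{1}{2}\right) = - \frac{2}{3} - \frac{5}{2} = - \frac{19}{6} \approx -3.1667$)
$F{\left(L \right)} = L^{3}$ ($F{\left(L \right)} = L^{2} L = L^{3}$)
$\left(f{\left(6 \right)} + F{\left(R \right)}\right) + 43 = \left(-11 + \left(- \frac{19}{6}\right)^{3}\right) + 43 = \left(-11 - \frac{6859}{216}\right) + 43 = - \frac{9235}{216} + 43 = \frac{53}{216}$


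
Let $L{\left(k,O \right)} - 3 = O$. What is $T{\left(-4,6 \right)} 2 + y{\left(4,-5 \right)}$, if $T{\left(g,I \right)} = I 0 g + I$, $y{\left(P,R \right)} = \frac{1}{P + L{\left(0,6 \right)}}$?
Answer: $\frac{157}{13} \approx 12.077$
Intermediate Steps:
$L{\left(k,O \right)} = 3 + O$
$y{\left(P,R \right)} = \frac{1}{9 + P}$ ($y{\left(P,R \right)} = \frac{1}{P + \left(3 + 6\right)} = \frac{1}{P + 9} = \frac{1}{9 + P}$)
$T{\left(g,I \right)} = I$ ($T{\left(g,I \right)} = 0 g + I = 0 + I = I$)
$T{\left(-4,6 \right)} 2 + y{\left(4,-5 \right)} = 6 \cdot 2 + \frac{1}{9 + 4} = 12 + \frac{1}{13} = \frac{157}{13}$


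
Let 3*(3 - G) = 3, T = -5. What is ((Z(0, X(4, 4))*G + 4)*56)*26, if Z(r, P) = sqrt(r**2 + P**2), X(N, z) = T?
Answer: 20384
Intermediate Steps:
X(N, z) = -5
G = 2 (G = 3 - 1/3*3 = 3 - 1 = 2)
Z(r, P) = sqrt(P**2 + r**2)
((Z(0, X(4, 4))*G + 4)*56)*26 = ((sqrt((-5)**2 + 0**2)*2 + 4)*56)*26 = ((sqrt(25 + 0)*2 + 4)*56)*26 = ((sqrt(25)*2 + 4)*56)*26 = ((5*2 + 4)*56)*26 = ((10 + 4)*56)*26 = (14*56)*26 = 784*26 = 20384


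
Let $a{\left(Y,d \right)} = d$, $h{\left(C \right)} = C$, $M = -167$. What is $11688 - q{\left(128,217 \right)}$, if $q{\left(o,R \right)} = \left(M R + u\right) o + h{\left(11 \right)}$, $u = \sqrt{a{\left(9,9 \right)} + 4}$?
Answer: $4650269 - 128 \sqrt{13} \approx 4.6498 \cdot 10^{6}$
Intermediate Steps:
$u = \sqrt{13}$ ($u = \sqrt{9 + 4} = \sqrt{13} \approx 3.6056$)
$q{\left(o,R \right)} = 11 + o \left(\sqrt{13} - 167 R\right)$ ($q{\left(o,R \right)} = \left(- 167 R + \sqrt{13}\right) o + 11 = \left(\sqrt{13} - 167 R\right) o + 11 = o \left(\sqrt{13} - 167 R\right) + 11 = 11 + o \left(\sqrt{13} - 167 R\right)$)
$11688 - q{\left(128,217 \right)} = 11688 - \left(11 + 128 \sqrt{13} - 36239 \cdot 128\right) = 11688 - \left(11 + 128 \sqrt{13} - 4638592\right) = 11688 - \left(-4638581 + 128 \sqrt{13}\right) = 11688 + \left(4638581 - 128 \sqrt{13}\right) = 4650269 - 128 \sqrt{13}$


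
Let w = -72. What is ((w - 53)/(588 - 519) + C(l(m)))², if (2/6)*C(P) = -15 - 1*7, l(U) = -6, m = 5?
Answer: 21893041/4761 ≈ 4598.4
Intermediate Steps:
C(P) = -66 (C(P) = 3*(-15 - 1*7) = 3*(-15 - 7) = 3*(-22) = -66)
((w - 53)/(588 - 519) + C(l(m)))² = ((-72 - 53)/(588 - 519) - 66)² = (-125/69 - 66)² = (-4679/69)² = 21893041/4761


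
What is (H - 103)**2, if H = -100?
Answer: 41209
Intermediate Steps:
(H - 103)**2 = (-100 - 103)**2 = (-203)**2 = 41209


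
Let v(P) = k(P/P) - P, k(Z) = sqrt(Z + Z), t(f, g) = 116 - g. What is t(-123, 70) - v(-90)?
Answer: -44 - sqrt(2) ≈ -45.414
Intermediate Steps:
k(Z) = sqrt(2)*sqrt(Z) (k(Z) = sqrt(2*Z) = sqrt(2)*sqrt(Z))
v(P) = sqrt(2) - P (v(P) = sqrt(2)*sqrt(P/P) - P = sqrt(2)*sqrt(1) - P = sqrt(2)*1 - P = sqrt(2) - P)
t(-123, 70) - v(-90) = (116 - 1*70) - (sqrt(2) - 1*(-90)) = (116 - 70) - (sqrt(2) + 90) = 46 - (90 + sqrt(2)) = 46 + (-90 - sqrt(2)) = -44 - sqrt(2)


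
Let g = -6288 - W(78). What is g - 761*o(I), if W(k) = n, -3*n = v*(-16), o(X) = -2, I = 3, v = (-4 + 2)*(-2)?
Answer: -14362/3 ≈ -4787.3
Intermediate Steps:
v = 4 (v = -2*(-2) = 4)
n = 64/3 (n = -4*(-16)/3 = -1/3*(-64) = 64/3 ≈ 21.333)
W(k) = 64/3
g = -18928/3 (g = -6288 - 1*64/3 = -6288 - 64/3 = -18928/3 ≈ -6309.3)
g - 761*o(I) = -18928/3 - 761*(-2) = -18928/3 + 1522 = -14362/3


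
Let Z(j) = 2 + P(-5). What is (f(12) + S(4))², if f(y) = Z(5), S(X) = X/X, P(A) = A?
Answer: 4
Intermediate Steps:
S(X) = 1
Z(j) = -3 (Z(j) = 2 - 5 = -3)
f(y) = -3
(f(12) + S(4))² = (-3 + 1)² = (-2)² = 4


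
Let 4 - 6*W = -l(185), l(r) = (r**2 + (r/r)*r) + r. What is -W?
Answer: -11533/2 ≈ -5766.5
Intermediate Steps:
l(r) = r**2 + 2*r (l(r) = (r**2 + 1*r) + r = (r**2 + r) + r = (r + r**2) + r = r**2 + 2*r)
W = 11533/2 (W = 2/3 - (-1)*185*(2 + 185)/6 = 2/3 - (-1)*185*187/6 = 2/3 - (-1)*34595/6 = 2/3 - 1/6*(-34595) = 2/3 + 34595/6 = 11533/2 ≈ 5766.5)
-W = -1*11533/2 = -11533/2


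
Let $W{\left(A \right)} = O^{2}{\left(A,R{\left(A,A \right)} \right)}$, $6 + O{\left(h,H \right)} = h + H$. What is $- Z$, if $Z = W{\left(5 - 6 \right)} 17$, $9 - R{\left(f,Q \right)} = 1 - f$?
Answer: $0$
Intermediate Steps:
$R{\left(f,Q \right)} = 8 + f$ ($R{\left(f,Q \right)} = 9 - \left(1 - f\right) = 9 + \left(-1 + f\right) = 8 + f$)
$O{\left(h,H \right)} = -6 + H + h$ ($O{\left(h,H \right)} = -6 + \left(h + H\right) = -6 + \left(H + h\right) = -6 + H + h$)
$W{\left(A \right)} = \left(2 + 2 A\right)^{2}$ ($W{\left(A \right)} = \left(-6 + \left(8 + A\right) + A\right)^{2} = \left(2 + 2 A\right)^{2}$)
$Z = 0$ ($Z = 4 \left(1 + \left(5 - 6\right)\right)^{2} \cdot 17 = 4 \left(1 - 1\right)^{2} \cdot 17 = 4 \cdot 0^{2} \cdot 17 = 4 \cdot 0 \cdot 17 = 0 \cdot 17 = 0$)
$- Z = \left(-1\right) 0 = 0$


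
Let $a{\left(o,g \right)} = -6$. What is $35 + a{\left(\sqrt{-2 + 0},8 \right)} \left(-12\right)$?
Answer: $107$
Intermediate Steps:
$35 + a{\left(\sqrt{-2 + 0},8 \right)} \left(-12\right) = 35 - -72 = 35 + 72 = 107$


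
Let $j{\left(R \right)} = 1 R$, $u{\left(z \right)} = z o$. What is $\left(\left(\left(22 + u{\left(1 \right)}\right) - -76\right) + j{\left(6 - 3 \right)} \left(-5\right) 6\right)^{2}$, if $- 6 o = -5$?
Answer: $\frac{2809}{36} \approx 78.028$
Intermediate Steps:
$o = \frac{5}{6}$ ($o = \left(- \frac{1}{6}\right) \left(-5\right) = \frac{5}{6} \approx 0.83333$)
$u{\left(z \right)} = \frac{5 z}{6}$ ($u{\left(z \right)} = z \frac{5}{6} = \frac{5 z}{6}$)
$j{\left(R \right)} = R$
$\left(\left(\left(22 + u{\left(1 \right)}\right) - -76\right) + j{\left(6 - 3 \right)} \left(-5\right) 6\right)^{2} = \left(\left(\left(22 + \frac{5}{6} \cdot 1\right) - -76\right) + \left(6 - 3\right) \left(-5\right) 6\right)^{2} = \left(\left(\left(22 + \frac{5}{6}\right) + 76\right) + 3 \left(-5\right) 6\right)^{2} = \left(\left(\frac{137}{6} + 76\right) - 90\right)^{2} = \left(\frac{593}{6} - 90\right)^{2} = \left(\frac{53}{6}\right)^{2} = \frac{2809}{36}$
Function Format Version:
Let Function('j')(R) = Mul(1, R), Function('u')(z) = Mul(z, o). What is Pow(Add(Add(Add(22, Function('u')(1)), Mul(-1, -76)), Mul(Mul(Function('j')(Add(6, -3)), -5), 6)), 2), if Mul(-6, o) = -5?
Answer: Rational(2809, 36) ≈ 78.028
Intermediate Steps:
o = Rational(5, 6) (o = Mul(Rational(-1, 6), -5) = Rational(5, 6) ≈ 0.83333)
Function('u')(z) = Mul(Rational(5, 6), z) (Function('u')(z) = Mul(z, Rational(5, 6)) = Mul(Rational(5, 6), z))
Function('j')(R) = R
Pow(Add(Add(Add(22, Function('u')(1)), Mul(-1, -76)), Mul(Mul(Function('j')(Add(6, -3)), -5), 6)), 2) = Pow(Add(Add(Add(22, Mul(Rational(5, 6), 1)), Mul(-1, -76)), Mul(Mul(Add(6, -3), -5), 6)), 2) = Pow(Add(Add(Add(22, Rational(5, 6)), 76), Mul(Mul(3, -5), 6)), 2) = Pow(Add(Add(Rational(137, 6), 76), Mul(-15, 6)), 2) = Pow(Add(Rational(593, 6), -90), 2) = Pow(Rational(53, 6), 2) = Rational(2809, 36)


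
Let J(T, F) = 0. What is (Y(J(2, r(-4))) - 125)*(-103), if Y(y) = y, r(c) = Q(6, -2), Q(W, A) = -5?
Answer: 12875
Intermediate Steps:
r(c) = -5
(Y(J(2, r(-4))) - 125)*(-103) = (0 - 125)*(-103) = -125*(-103) = 12875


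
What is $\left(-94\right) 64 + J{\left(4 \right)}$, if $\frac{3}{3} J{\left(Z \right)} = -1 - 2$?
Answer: $-6019$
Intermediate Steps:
$J{\left(Z \right)} = -3$ ($J{\left(Z \right)} = -1 - 2 = -3$)
$\left(-94\right) 64 + J{\left(4 \right)} = \left(-94\right) 64 - 3 = -6016 - 3 = -6019$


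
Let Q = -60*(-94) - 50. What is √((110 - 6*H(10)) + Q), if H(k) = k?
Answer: 2*√1410 ≈ 75.100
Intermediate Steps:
Q = 5590 (Q = 5640 - 50 = 5590)
√((110 - 6*H(10)) + Q) = √((110 - 6*10) + 5590) = √((110 - 60) + 5590) = √(50 + 5590) = √5640 = 2*√1410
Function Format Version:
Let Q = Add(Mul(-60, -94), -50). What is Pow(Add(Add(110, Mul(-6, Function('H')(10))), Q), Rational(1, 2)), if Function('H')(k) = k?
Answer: Mul(2, Pow(1410, Rational(1, 2))) ≈ 75.100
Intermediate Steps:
Q = 5590 (Q = Add(5640, -50) = 5590)
Pow(Add(Add(110, Mul(-6, Function('H')(10))), Q), Rational(1, 2)) = Pow(Add(Add(110, Mul(-6, 10)), 5590), Rational(1, 2)) = Pow(Add(Add(110, -60), 5590), Rational(1, 2)) = Pow(Add(50, 5590), Rational(1, 2)) = Pow(5640, Rational(1, 2)) = Mul(2, Pow(1410, Rational(1, 2)))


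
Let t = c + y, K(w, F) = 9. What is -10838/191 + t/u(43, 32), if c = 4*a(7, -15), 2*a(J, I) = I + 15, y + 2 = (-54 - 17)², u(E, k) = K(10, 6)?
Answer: 864907/1719 ≈ 503.15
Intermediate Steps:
u(E, k) = 9
y = 5039 (y = -2 + (-54 - 17)² = -2 + (-71)² = -2 + 5041 = 5039)
a(J, I) = 15/2 + I/2 (a(J, I) = (I + 15)/2 = (15 + I)/2 = 15/2 + I/2)
c = 0 (c = 4*(15/2 + (½)*(-15)) = 4*(15/2 - 15/2) = 4*0 = 0)
t = 5039 (t = 0 + 5039 = 5039)
-10838/191 + t/u(43, 32) = -10838/191 + 5039/9 = 864907/1719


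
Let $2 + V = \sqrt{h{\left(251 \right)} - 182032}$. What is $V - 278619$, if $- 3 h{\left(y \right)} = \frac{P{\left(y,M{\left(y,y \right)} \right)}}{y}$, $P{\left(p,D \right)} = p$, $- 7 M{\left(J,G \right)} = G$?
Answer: $-278621 + \frac{i \sqrt{1638291}}{3} \approx -2.7862 \cdot 10^{5} + 426.65 i$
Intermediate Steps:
$M{\left(J,G \right)} = - \frac{G}{7}$
$h{\left(y \right)} = - \frac{1}{3}$ ($h{\left(y \right)} = - \frac{y \frac{1}{y}}{3} = \left(- \frac{1}{3}\right) 1 = - \frac{1}{3}$)
$V = -2 + \frac{i \sqrt{1638291}}{3}$ ($V = -2 + \sqrt{- \frac{1}{3} - 182032} = -2 + \sqrt{- \frac{546097}{3}} = -2 + \frac{i \sqrt{1638291}}{3} \approx -2.0 + 426.65 i$)
$V - 278619 = \left(-2 + \frac{i \sqrt{1638291}}{3}\right) - 278619 = -278621 + \frac{i \sqrt{1638291}}{3}$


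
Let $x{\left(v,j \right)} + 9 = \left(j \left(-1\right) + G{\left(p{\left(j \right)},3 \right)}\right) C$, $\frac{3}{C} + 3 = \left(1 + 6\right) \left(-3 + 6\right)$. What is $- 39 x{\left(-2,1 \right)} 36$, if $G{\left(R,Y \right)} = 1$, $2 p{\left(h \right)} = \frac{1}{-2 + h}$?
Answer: $12636$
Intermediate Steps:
$p{\left(h \right)} = \frac{1}{2 \left(-2 + h\right)}$
$C = \frac{1}{6}$ ($C = \frac{3}{-3 + \left(1 + 6\right) \left(-3 + 6\right)} = \frac{3}{-3 + 7 \cdot 3} = \frac{3}{-3 + 21} = \frac{3}{18} = 3 \cdot \frac{1}{18} = \frac{1}{6} \approx 0.16667$)
$x{\left(v,j \right)} = - \frac{53}{6} - \frac{j}{6}$ ($x{\left(v,j \right)} = -9 + \left(j \left(-1\right) + 1\right) \frac{1}{6} = -9 + \left(- j + 1\right) \frac{1}{6} = -9 + \left(1 - j\right) \frac{1}{6} = -9 - \left(- \frac{1}{6} + \frac{j}{6}\right) = - \frac{53}{6} - \frac{j}{6}$)
$- 39 x{\left(-2,1 \right)} 36 = - 39 \left(- \frac{53}{6} - \frac{1}{6}\right) 36 = \left(-39\right) \left(-9\right) 36 = 351 \cdot 36 = 12636$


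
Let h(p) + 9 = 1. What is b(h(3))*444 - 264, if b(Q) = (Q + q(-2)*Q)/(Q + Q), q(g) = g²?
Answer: 846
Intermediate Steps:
h(p) = -8 (h(p) = -9 + 1 = -8)
b(Q) = 5/2 (b(Q) = (Q + (-2)²*Q)/(Q + Q) = (Q + 4*Q)/((2*Q)) = (5*Q)*(1/(2*Q)) = 5/2)
b(h(3))*444 - 264 = (5/2)*444 - 264 = 1110 - 264 = 846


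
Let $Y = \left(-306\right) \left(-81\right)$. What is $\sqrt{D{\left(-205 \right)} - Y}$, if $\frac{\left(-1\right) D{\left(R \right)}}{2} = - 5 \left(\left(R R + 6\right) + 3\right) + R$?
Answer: $6 \sqrt{10999} \approx 629.26$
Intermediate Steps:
$Y = 24786$
$D{\left(R \right)} = 90 - 2 R + 10 R^{2}$ ($D{\left(R \right)} = - 2 \left(- 5 \left(\left(R R + 6\right) + 3\right) + R\right) = - 2 \left(- 5 \left(\left(R^{2} + 6\right) + 3\right) + R\right) = - 2 \left(- 5 \left(\left(6 + R^{2}\right) + 3\right) + R\right) = - 2 \left(- 5 \left(9 + R^{2}\right) + R\right) = - 2 \left(\left(-45 - 5 R^{2}\right) + R\right) = - 2 \left(-45 + R - 5 R^{2}\right) = 90 - 2 R + 10 R^{2}$)
$\sqrt{D{\left(-205 \right)} - Y} = \sqrt{\left(90 - -410 + 10 \left(-205\right)^{2}\right) - 24786} = \sqrt{\left(90 + 410 + 10 \cdot 42025\right) - 24786} = \sqrt{\left(90 + 410 + 420250\right) - 24786} = \sqrt{420750 - 24786} = \sqrt{395964} = 6 \sqrt{10999}$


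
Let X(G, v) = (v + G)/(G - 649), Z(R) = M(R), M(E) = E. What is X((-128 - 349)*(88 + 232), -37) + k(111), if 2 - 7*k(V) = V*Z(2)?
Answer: -1920873/63119 ≈ -30.433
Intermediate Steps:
Z(R) = R
X(G, v) = (G + v)/(-649 + G)
k(V) = 2/7 - 2*V/7 (k(V) = 2/7 - V*2/7 = 2/7 - 2*V/7)
X((-128 - 349)*(88 + 232), -37) + k(111) = ((-128 - 349)*(88 + 232) - 37)/(-649 + (-128 - 349)*(88 + 232)) + (2/7 - 2/7*111) = (-477*320 - 37)/(-649 - 477*320) + (2/7 - 222/7) = (-152640 - 37)/(-649 - 152640) - 220/7 = -152677/(-153289) - 220/7 = -1/153289*(-152677) - 220/7 = 8981/9017 - 220/7 = -1920873/63119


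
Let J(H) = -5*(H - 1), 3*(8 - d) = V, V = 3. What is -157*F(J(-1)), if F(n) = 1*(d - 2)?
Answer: -785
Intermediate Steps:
d = 7 (d = 8 - 1/3*3 = 8 - 1 = 7)
J(H) = 5 - 5*H (J(H) = -5*(-1 + H) = 5 - 5*H)
F(n) = 5 (F(n) = 1*(7 - 2) = 1*5 = 5)
-157*F(J(-1)) = -157*5 = -785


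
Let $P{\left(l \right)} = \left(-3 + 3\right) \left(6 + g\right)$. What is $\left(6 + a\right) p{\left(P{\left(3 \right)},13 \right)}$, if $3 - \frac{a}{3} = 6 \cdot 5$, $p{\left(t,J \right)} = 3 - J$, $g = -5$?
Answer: $750$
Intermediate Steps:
$P{\left(l \right)} = 0$ ($P{\left(l \right)} = \left(-3 + 3\right) \left(6 - 5\right) = 0 \cdot 1 = 0$)
$a = -81$ ($a = 9 - 3 \cdot 6 \cdot 5 = 9 - 90 = -81$)
$\left(6 + a\right) p{\left(P{\left(3 \right)},13 \right)} = \left(6 - 81\right) \left(3 - 13\right) = - 75 \left(3 - 13\right) = \left(-75\right) \left(-10\right) = 750$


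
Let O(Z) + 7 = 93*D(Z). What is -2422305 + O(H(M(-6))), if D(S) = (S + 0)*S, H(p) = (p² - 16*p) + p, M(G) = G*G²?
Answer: 231531383576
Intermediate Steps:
M(G) = G³
H(p) = p² - 15*p
D(S) = S² (D(S) = S*S = S²)
O(Z) = -7 + 93*Z²
-2422305 + O(H(M(-6))) = -2422305 + (-7 + 93*((-6)³*(-15 + (-6)³))²) = -2422305 + (-7 + 93*(-216*(-15 - 216))²) = -2422305 + (-7 + 93*(-216*(-231))²) = -2422305 + (-7 + 93*49896²) = -2422305 + (-7 + 93*2489610816) = -2422305 + (-7 + 231533805888) = -2422305 + 231533805881 = 231531383576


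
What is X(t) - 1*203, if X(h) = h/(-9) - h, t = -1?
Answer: -1817/9 ≈ -201.89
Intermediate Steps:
X(h) = -10*h/9 (X(h) = h*(-1/9) - h = -h/9 - h = -10*h/9)
X(t) - 1*203 = -10/9*(-1) - 1*203 = 10/9 - 203 = -1817/9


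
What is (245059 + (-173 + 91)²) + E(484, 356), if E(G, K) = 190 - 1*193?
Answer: 251780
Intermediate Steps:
E(G, K) = -3 (E(G, K) = 190 - 193 = -3)
(245059 + (-173 + 91)²) + E(484, 356) = (245059 + (-173 + 91)²) - 3 = (245059 + (-82)²) - 3 = (245059 + 6724) - 3 = 251783 - 3 = 251780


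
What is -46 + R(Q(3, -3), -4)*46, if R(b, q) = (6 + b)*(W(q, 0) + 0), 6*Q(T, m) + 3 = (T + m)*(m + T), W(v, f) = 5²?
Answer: 6279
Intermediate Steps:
W(v, f) = 25
Q(T, m) = -½ + (T + m)²/6 (Q(T, m) = -½ + ((T + m)*(m + T))/6 = -½ + ((T + m)*(T + m))/6 = -½ + (T + m)²/6)
R(b, q) = 150 + 25*b (R(b, q) = (6 + b)*(25 + 0) = (6 + b)*25 = 150 + 25*b)
-46 + R(Q(3, -3), -4)*46 = -46 + (150 + 25*(-½ + (3 - 3)²/6))*46 = -46 + (150 + 25*(-½ + (⅙)*0²))*46 = -46 + (150 + 25*(-½ + (⅙)*0))*46 = -46 + (150 + 25*(-½ + 0))*46 = -46 + (150 + 25*(-½))*46 = -46 + (150 - 25/2)*46 = -46 + (275/2)*46 = -46 + 6325 = 6279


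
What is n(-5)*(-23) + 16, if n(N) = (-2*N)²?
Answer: -2284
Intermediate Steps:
n(N) = 4*N²
n(-5)*(-23) + 16 = (4*(-5)²)*(-23) + 16 = (4*25)*(-23) + 16 = 100*(-23) + 16 = -2300 + 16 = -2284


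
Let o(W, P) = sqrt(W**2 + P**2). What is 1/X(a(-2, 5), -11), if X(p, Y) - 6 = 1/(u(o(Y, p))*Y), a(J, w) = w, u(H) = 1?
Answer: 11/65 ≈ 0.16923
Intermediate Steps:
o(W, P) = sqrt(P**2 + W**2)
X(p, Y) = 6 + 1/Y (X(p, Y) = 6 + 1/(1*Y) = 6 + 1/Y)
1/X(a(-2, 5), -11) = 1/(6 + 1/(-11)) = 1/(6 - 1/11) = 1/(65/11) = 11/65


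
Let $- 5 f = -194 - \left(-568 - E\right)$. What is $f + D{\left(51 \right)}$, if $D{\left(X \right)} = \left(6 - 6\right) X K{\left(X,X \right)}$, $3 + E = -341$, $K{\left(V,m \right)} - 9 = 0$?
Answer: $-6$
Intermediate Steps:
$K{\left(V,m \right)} = 9$ ($K{\left(V,m \right)} = 9 + 0 = 9$)
$E = -344$ ($E = -3 - 341 = -344$)
$D{\left(X \right)} = 0$ ($D{\left(X \right)} = \left(6 - 6\right) X 9 = 0 X 9 = 0 \cdot 9 = 0$)
$f = -6$ ($f = - \frac{-194 - \left(-568 - -344\right)}{5} = - \frac{-194 - \left(-568 + 344\right)}{5} = - \frac{-194 - -224}{5} = - \frac{-194 + 224}{5} = \left(- \frac{1}{5}\right) 30 = -6$)
$f + D{\left(51 \right)} = -6 + 0 = -6$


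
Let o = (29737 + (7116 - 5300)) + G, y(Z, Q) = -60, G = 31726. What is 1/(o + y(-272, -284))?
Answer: 1/63219 ≈ 1.5818e-5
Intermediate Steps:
o = 63279 (o = (29737 + (7116 - 5300)) + 31726 = (29737 + 1816) + 31726 = 31553 + 31726 = 63279)
1/(o + y(-272, -284)) = 1/(63279 - 60) = 1/63219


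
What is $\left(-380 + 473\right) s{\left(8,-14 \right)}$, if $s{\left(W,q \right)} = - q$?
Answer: $1302$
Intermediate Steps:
$\left(-380 + 473\right) s{\left(8,-14 \right)} = \left(-380 + 473\right) \left(\left(-1\right) \left(-14\right)\right) = 93 \cdot 14 = 1302$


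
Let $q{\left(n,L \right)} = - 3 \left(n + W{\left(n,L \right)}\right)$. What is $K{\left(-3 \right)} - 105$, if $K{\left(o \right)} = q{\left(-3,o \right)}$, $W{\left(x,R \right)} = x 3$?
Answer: $-69$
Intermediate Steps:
$W{\left(x,R \right)} = 3 x$
$q{\left(n,L \right)} = - 12 n$ ($q{\left(n,L \right)} = - 3 \left(n + 3 n\right) = - 3 \cdot 4 n = - 12 n$)
$K{\left(o \right)} = 36$ ($K{\left(o \right)} = \left(-12\right) \left(-3\right) = 36$)
$K{\left(-3 \right)} - 105 = 36 - 105 = -69$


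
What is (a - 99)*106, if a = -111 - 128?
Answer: -35828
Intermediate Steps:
a = -239
(a - 99)*106 = (-239 - 99)*106 = -338*106 = -35828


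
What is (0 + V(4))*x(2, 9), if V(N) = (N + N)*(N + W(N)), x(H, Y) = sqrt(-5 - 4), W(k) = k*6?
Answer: 672*I ≈ 672.0*I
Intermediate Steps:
W(k) = 6*k
x(H, Y) = 3*I (x(H, Y) = sqrt(-9) = 3*I)
V(N) = 14*N**2 (V(N) = (N + N)*(N + 6*N) = (2*N)*(7*N) = 14*N**2)
(0 + V(4))*x(2, 9) = (0 + 14*4**2)*(3*I) = (0 + 14*16)*(3*I) = (0 + 224)*(3*I) = 224*(3*I) = 672*I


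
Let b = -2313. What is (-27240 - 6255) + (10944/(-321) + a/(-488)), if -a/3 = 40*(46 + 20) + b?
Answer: -1750650177/52216 ≈ -33527.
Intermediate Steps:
a = -981 (a = -3*(40*(46 + 20) - 2313) = -3*(40*66 - 2313) = -3*(2640 - 2313) = -3*327 = -981)
(-27240 - 6255) + (10944/(-321) + a/(-488)) = (-27240 - 6255) + (10944/(-321) - 981/(-488)) = -33495 + (10944*(-1/321) - 981*(-1/488)) = -33495 + (-3648/107 + 981/488) = -33495 - 1675257/52216 = -1750650177/52216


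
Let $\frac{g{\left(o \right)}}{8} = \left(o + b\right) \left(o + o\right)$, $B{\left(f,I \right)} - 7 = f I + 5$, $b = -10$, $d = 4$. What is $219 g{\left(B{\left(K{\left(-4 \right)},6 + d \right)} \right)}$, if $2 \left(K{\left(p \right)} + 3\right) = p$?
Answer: $6391296$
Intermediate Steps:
$K{\left(p \right)} = -3 + \frac{p}{2}$
$B{\left(f,I \right)} = 12 + I f$ ($B{\left(f,I \right)} = 7 + \left(f I + 5\right) = 7 + \left(I f + 5\right) = 7 + \left(5 + I f\right) = 12 + I f$)
$g{\left(o \right)} = 16 o \left(-10 + o\right)$ ($g{\left(o \right)} = 8 \left(o - 10\right) \left(o + o\right) = 8 \left(-10 + o\right) 2 o = 8 \cdot 2 o \left(-10 + o\right) = 16 o \left(-10 + o\right)$)
$219 g{\left(B{\left(K{\left(-4 \right)},6 + d \right)} \right)} = 219 \cdot 16 \left(12 + \left(6 + 4\right) \left(-3 + \frac{1}{2} \left(-4\right)\right)\right) \left(-10 + \left(12 + \left(6 + 4\right) \left(-3 + \frac{1}{2} \left(-4\right)\right)\right)\right) = 219 \cdot 16 \left(12 + 10 \left(-3 - 2\right)\right) \left(-10 + \left(12 + 10 \left(-3 - 2\right)\right)\right) = 219 \cdot 16 \left(12 + 10 \left(-5\right)\right) \left(-10 + \left(12 + 10 \left(-5\right)\right)\right) = 219 \cdot 16 \left(12 - 50\right) \left(-10 + \left(12 - 50\right)\right) = 219 \cdot 16 \left(-38\right) \left(-10 - 38\right) = 219 \cdot 16 \left(-38\right) \left(-48\right) = 219 \cdot 29184 = 6391296$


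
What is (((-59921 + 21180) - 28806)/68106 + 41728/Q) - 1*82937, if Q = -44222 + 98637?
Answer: -307364359569467/3705987990 ≈ -82937.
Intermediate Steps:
Q = 54415
(((-59921 + 21180) - 28806)/68106 + 41728/Q) - 1*82937 = (((-59921 + 21180) - 28806)/68106 + 41728/54415) - 1*82937 = ((-38741 - 28806)*(1/68106) + 41728*(1/54415)) - 82937 = (-67547*1/68106 + 41728/54415) - 82937 = (-67547/68106 + 41728/54415) - 82937 = -833642837/3705987990 - 82937 = -307364359569467/3705987990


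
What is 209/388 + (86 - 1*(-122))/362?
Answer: 78181/70228 ≈ 1.1132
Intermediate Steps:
209/388 + (86 - 1*(-122))/362 = 209*(1/388) + (86 + 122)*(1/362) = 209/388 + 208*(1/362) = 209/388 + 104/181 = 78181/70228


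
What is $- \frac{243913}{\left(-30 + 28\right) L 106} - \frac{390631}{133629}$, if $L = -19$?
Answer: $- \frac{34167311945}{538257612} \approx -63.478$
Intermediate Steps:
$- \frac{243913}{\left(-30 + 28\right) L 106} - \frac{390631}{133629} = - \frac{243913}{\left(-30 + 28\right) \left(-19\right) 106} - \frac{390631}{133629} = - \frac{243913}{\left(-2\right) \left(-19\right) 106} - \frac{390631}{133629} = - \frac{243913}{38 \cdot 106} - \frac{390631}{133629} = - \frac{243913}{4028} - \frac{390631}{133629} = - \frac{34167311945}{538257612}$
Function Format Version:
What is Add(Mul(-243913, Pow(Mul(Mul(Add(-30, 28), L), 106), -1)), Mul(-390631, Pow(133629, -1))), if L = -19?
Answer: Rational(-34167311945, 538257612) ≈ -63.478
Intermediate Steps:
Add(Mul(-243913, Pow(Mul(Mul(Add(-30, 28), L), 106), -1)), Mul(-390631, Pow(133629, -1))) = Add(Mul(-243913, Pow(Mul(Mul(Add(-30, 28), -19), 106), -1)), Mul(-390631, Pow(133629, -1))) = Add(Mul(-243913, Pow(Mul(Mul(-2, -19), 106), -1)), Mul(-390631, Rational(1, 133629))) = Add(Mul(-243913, Pow(Mul(38, 106), -1)), Rational(-390631, 133629)) = Add(Mul(-243913, Pow(4028, -1)), Rational(-390631, 133629)) = Add(Mul(-243913, Rational(1, 4028)), Rational(-390631, 133629)) = Add(Rational(-243913, 4028), Rational(-390631, 133629)) = Rational(-34167311945, 538257612)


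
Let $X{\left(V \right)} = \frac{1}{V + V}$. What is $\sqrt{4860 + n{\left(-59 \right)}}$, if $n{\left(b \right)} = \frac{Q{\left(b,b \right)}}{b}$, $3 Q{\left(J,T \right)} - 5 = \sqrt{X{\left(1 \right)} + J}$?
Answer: $\frac{\sqrt{609032220 - 1062 i \sqrt{26}}}{354} \approx 69.714 - 0.00030993 i$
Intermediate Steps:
$X{\left(V \right)} = \frac{1}{2 V}$
$Q{\left(J,T \right)} = \frac{5}{3} + \frac{\sqrt{\frac{1}{2} + J}}{3}$ ($Q{\left(J,T \right)} = \frac{5}{3} + \frac{\sqrt{\frac{1}{2 \cdot 1} + J}}{3} = \frac{5}{3} + \frac{\sqrt{\frac{1}{2} \cdot 1 + J}}{3} = \frac{5}{3} + \frac{\sqrt{\frac{1}{2} + J}}{3}$)
$n{\left(b \right)} = \frac{\frac{5}{3} + \frac{\sqrt{2 + 4 b}}{6}}{b}$
$\sqrt{4860 + n{\left(-59 \right)}} = \sqrt{4860 + \frac{\frac{5}{3} + \frac{\sqrt{2 + 4 \left(-59\right)}}{6}}{-59}} = \sqrt{4860 - \frac{\frac{5}{3} + \frac{\sqrt{2 - 236}}{6}}{59}} = \sqrt{4860 - \frac{\frac{5}{3} + \frac{\sqrt{-234}}{6}}{59}} = \sqrt{4860 - \frac{\frac{5}{3} + \frac{3 i \sqrt{26}}{6}}{59}} = \sqrt{4860 - \frac{\frac{5}{3} + \frac{i \sqrt{26}}{2}}{59}} = \sqrt{4860 - \left(\frac{5}{177} + \frac{i \sqrt{26}}{118}\right)} = \sqrt{\frac{860215}{177} - \frac{i \sqrt{26}}{118}}$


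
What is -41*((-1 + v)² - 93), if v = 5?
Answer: 3157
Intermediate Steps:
-41*((-1 + v)² - 93) = -41*((-1 + 5)² - 93) = -41*(4² - 93) = -41*(16 - 93) = -41*(-77) = 3157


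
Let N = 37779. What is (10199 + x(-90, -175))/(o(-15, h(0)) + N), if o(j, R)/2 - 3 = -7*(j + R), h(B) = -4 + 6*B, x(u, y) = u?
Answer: 10109/38051 ≈ 0.26567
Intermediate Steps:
o(j, R) = 6 - 14*R - 14*j (o(j, R) = 6 + 2*(-7*(j + R)) = 6 + 2*(-7*(R + j)) = 6 + 2*(-7*R - 7*j) = 6 + (-14*R - 14*j) = 6 - 14*R - 14*j)
(10199 + x(-90, -175))/(o(-15, h(0)) + N) = (10199 - 90)/((6 - 14*(-4 + 6*0) - 14*(-15)) + 37779) = 10109/((6 - 14*(-4 + 0) + 210) + 37779) = 10109/((6 - 14*(-4) + 210) + 37779) = 10109/((6 + 56 + 210) + 37779) = 10109/(272 + 37779) = 10109/38051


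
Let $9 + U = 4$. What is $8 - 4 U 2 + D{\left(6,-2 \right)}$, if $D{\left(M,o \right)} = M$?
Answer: $326$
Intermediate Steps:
$U = -5$ ($U = -9 + 4 = -5$)
$8 - 4 U 2 + D{\left(6,-2 \right)} = 8 \left(-4\right) \left(-5\right) 2 + 6 = 8 \cdot 20 \cdot 2 + 6 = 8 \cdot 40 + 6 = 320 + 6 = 326$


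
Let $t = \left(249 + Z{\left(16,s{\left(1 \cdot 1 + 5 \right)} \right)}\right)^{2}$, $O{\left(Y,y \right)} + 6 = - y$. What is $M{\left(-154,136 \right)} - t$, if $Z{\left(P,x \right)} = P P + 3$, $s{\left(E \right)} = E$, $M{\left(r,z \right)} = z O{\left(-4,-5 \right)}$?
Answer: $-258200$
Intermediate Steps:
$O{\left(Y,y \right)} = -6 - y$
$M{\left(r,z \right)} = - z$ ($M{\left(r,z \right)} = z \left(-6 - -5\right) = z \left(-6 + 5\right) = z \left(-1\right) = - z$)
$Z{\left(P,x \right)} = 3 + P^{2}$ ($Z{\left(P,x \right)} = P^{2} + 3 = 3 + P^{2}$)
$t = 258064$ ($t = \left(249 + \left(3 + 16^{2}\right)\right)^{2} = \left(249 + \left(3 + 256\right)\right)^{2} = \left(249 + 259\right)^{2} = 508^{2} = 258064$)
$M{\left(-154,136 \right)} - t = \left(-1\right) 136 - 258064 = -136 - 258064 = -258200$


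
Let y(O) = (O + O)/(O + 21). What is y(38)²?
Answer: 5776/3481 ≈ 1.6593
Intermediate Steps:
y(O) = 2*O/(21 + O) (y(O) = (2*O)/(21 + O) = 2*O/(21 + O))
y(38)² = (2*38/(21 + 38))² = (2*38/59)² = (2*38*(1/59))² = (76/59)² = 5776/3481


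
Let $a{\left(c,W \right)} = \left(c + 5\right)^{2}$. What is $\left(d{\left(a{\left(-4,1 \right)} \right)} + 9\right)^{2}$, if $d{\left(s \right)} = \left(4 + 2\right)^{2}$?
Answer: $2025$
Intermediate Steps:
$a{\left(c,W \right)} = \left(5 + c\right)^{2}$
$d{\left(s \right)} = 36$ ($d{\left(s \right)} = 6^{2} = 36$)
$\left(d{\left(a{\left(-4,1 \right)} \right)} + 9\right)^{2} = \left(36 + 9\right)^{2} = 45^{2} = 2025$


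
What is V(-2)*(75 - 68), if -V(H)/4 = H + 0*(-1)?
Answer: 56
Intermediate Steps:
V(H) = -4*H (V(H) = -4*(H + 0*(-1)) = -4*(H + 0) = -4*H)
V(-2)*(75 - 68) = (-4*(-2))*(75 - 68) = 8*7 = 56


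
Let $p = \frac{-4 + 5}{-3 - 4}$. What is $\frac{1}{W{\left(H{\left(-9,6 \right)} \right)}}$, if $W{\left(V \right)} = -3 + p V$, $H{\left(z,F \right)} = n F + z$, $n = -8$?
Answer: $\frac{7}{36} \approx 0.19444$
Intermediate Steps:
$p = - \frac{1}{7}$ ($p = 1 \frac{1}{-7} = 1 \left(- \frac{1}{7}\right) = - \frac{1}{7} \approx -0.14286$)
$H{\left(z,F \right)} = z - 8 F$ ($H{\left(z,F \right)} = - 8 F + z = z - 8 F$)
$W{\left(V \right)} = -3 - \frac{V}{7}$
$\frac{1}{W{\left(H{\left(-9,6 \right)} \right)}} = \frac{1}{-3 - \frac{-9 - 48}{7}} = \frac{1}{-3 - - \frac{57}{7}} = \frac{1}{-3 + \frac{57}{7}} = \frac{1}{\frac{36}{7}} = \frac{7}{36}$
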